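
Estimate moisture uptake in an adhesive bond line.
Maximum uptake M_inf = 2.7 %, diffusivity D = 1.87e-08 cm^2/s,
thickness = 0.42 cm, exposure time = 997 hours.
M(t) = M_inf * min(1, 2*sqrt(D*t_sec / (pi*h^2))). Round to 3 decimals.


Convert time: 997 h = 3589200 s
ratio = min(1, 2*sqrt(1.87e-08*3589200/(pi*0.42^2)))
= 0.696026
M(t) = 2.7 * 0.696026 = 1.879%

1.879


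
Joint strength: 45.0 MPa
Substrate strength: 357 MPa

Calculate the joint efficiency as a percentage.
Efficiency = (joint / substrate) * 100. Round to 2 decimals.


Efficiency = (45.0 / 357) * 100 = 12.61%

12.61


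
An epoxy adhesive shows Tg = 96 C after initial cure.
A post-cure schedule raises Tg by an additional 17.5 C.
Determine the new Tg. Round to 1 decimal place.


New Tg = 96 + 17.5
= 113.5 C

113.5


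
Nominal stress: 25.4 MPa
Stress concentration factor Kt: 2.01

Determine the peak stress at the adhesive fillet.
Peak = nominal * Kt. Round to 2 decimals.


Peak stress = 25.4 * 2.01
= 51.05 MPa

51.05


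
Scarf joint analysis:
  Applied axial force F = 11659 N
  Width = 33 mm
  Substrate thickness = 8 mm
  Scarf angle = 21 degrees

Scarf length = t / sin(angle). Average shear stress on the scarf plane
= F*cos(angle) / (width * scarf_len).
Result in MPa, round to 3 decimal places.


Scarf length = 8 / sin(21 deg) = 22.3234 mm
cos(21 deg) = 0.933580
Shear = 11659 * 0.933580 / (33 * 22.3234)
= 14.775 MPa

14.775


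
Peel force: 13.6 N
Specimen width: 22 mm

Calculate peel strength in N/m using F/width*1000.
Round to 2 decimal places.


Peel strength = 13.6 / 22 * 1000 = 618.18 N/m

618.18


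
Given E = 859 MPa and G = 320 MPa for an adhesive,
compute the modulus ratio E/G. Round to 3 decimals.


E/G ratio = 859 / 320 = 2.684

2.684


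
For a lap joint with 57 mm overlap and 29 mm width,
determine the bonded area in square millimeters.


Area = 57 * 29 = 1653 mm^2

1653


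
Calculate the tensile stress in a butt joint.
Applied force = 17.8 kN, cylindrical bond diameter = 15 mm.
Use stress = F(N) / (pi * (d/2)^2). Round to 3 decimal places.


A = pi * 7.5^2 = 176.7146 mm^2
sigma = 17800.0 / 176.7146 = 100.727 MPa

100.727


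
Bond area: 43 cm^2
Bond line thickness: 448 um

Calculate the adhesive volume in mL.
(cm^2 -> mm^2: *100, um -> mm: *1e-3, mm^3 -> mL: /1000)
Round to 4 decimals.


V = 43*100 * 448*1e-3 / 1000
= 1.9264 mL

1.9264


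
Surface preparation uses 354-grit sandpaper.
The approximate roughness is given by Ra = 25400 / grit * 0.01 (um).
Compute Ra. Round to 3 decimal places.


Ra = 25400 / 354 * 0.01
= 254 / 354
= 0.718 um

0.718


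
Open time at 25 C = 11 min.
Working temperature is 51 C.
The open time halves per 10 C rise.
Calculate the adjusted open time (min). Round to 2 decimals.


factor = 2^((51 - 25) / 10) = 6.0629
ot = 11 / 6.0629 = 1.81 min

1.81


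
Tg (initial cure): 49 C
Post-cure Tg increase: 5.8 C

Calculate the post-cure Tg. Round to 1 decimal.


Post-cure Tg = 49 + 5.8 = 54.8 C

54.8


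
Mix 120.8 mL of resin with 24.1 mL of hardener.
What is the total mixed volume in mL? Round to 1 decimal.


Total = 120.8 + 24.1 = 144.9 mL

144.9


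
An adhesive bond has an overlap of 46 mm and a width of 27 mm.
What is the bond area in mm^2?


Bond area = overlap * width
= 46 * 27
= 1242 mm^2

1242


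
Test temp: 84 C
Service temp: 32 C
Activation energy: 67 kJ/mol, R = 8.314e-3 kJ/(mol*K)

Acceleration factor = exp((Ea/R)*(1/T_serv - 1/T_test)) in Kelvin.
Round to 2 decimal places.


AF = exp((67/0.008314)*(1/305.15 - 1/357.15))
= 46.76

46.76


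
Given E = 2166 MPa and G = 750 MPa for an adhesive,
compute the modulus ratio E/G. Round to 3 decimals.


E/G ratio = 2166 / 750 = 2.888

2.888


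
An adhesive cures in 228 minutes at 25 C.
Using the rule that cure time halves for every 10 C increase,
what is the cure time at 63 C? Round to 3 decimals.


Factor = 2^((63 - 25) / 10) = 13.9288
Cure time = 228 / 13.9288
= 16.369 minutes

16.369


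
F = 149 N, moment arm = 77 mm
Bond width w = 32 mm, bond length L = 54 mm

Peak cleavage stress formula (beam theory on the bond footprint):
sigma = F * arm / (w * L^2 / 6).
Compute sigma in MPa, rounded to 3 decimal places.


sigma = (149 * 77) / (32 * 2916 / 6)
= 11473 * 6 / 93312
= 68838 / 93312
= 0.738 MPa

0.738


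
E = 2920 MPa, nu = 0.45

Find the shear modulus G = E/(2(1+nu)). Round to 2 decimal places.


G = 2920 / (2 * 1.45)
= 1006.90 MPa

1006.90


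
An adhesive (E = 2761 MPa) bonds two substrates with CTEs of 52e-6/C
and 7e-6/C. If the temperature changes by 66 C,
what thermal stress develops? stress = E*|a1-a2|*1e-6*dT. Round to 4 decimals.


Stress = 2761 * |52 - 7| * 1e-6 * 66
= 8.2002 MPa

8.2002


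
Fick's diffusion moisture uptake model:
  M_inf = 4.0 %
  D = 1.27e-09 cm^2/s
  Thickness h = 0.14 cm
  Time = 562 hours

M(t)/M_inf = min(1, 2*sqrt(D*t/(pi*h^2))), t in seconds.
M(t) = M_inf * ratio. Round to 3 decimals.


t_sec = 562 * 3600 = 2023200
ratio = 2*sqrt(1.27e-09*2023200/(pi*0.14^2))
= min(1, 0.408553)
= 0.408553
M(t) = 4.0 * 0.408553 = 1.634 %

1.634


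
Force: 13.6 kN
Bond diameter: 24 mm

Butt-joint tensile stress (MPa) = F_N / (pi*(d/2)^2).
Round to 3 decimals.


F_N = 13.6 * 1000 = 13600.0 N
A = pi*(12.0)^2 = 452.3893 mm^2
stress = 13600.0 / 452.3893 = 30.063 MPa

30.063


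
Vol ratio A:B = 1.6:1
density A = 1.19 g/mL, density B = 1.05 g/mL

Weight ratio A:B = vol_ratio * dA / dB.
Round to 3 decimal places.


Weight ratio = 1.6 * 1.19 / 1.05
= 1.813

1.813


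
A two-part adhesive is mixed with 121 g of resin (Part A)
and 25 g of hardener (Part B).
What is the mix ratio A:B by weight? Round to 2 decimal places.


Mix ratio = mass_A / mass_B
= 121 / 25
= 4.84

4.84


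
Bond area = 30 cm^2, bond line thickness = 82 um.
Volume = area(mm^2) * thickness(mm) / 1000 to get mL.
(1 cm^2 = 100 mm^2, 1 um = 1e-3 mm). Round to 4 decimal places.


area_mm2 = 30 * 100 = 3000
blt_mm = 82 * 1e-3 = 0.082
vol_mm3 = 3000 * 0.082 = 246.0
vol_mL = 246.0 / 1000 = 0.2460 mL

0.2460


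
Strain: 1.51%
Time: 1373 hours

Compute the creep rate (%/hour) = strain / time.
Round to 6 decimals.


Creep rate = 1.51 / 1373
= 0.001100 %/h

0.001100


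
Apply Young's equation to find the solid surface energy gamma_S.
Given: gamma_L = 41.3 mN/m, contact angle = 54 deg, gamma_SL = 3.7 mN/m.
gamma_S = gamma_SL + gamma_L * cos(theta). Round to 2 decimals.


theta_rad = 54 * pi/180 = 0.942478
gamma_S = 3.7 + 41.3 * cos(0.942478)
= 27.98 mN/m

27.98


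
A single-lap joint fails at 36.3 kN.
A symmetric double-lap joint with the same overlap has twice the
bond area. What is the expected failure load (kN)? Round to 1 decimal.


Double-lap load = 2 * 36.3 = 72.6 kN

72.6


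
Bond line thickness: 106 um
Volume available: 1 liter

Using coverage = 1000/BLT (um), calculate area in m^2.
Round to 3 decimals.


1 L = 1e6 mm^3, thickness = 106 um = 0.106 mm
Area = 1e6 / 0.106 mm^2 = (1e6 / 0.106) / 1e6 m^2 = 1000 / 106 m^2
= 9.434 m^2

9.434


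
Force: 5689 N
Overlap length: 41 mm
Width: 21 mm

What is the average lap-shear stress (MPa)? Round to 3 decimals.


Average shear stress = F / (overlap * width)
= 5689 / (41 * 21)
= 6.607 MPa

6.607


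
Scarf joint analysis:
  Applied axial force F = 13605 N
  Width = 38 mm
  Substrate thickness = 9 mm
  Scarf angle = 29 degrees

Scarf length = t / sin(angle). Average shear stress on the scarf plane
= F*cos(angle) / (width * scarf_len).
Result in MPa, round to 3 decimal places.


Scarf length = 9 / sin(29 deg) = 18.5640 mm
cos(29 deg) = 0.874620
Shear = 13605 * 0.874620 / (38 * 18.5640)
= 16.868 MPa

16.868


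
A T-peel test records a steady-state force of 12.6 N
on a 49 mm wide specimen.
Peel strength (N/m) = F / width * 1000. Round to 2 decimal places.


Peel strength = 12.6 / 49 * 1000
= 257.14 N/m

257.14


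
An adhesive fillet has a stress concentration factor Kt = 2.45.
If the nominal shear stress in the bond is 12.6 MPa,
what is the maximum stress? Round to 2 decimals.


Max stress = 12.6 * 2.45 = 30.87 MPa

30.87


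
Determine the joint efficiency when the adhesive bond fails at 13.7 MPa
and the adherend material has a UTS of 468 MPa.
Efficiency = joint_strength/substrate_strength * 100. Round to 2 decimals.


Joint efficiency = 13.7 / 468 * 100
= 2.93%

2.93


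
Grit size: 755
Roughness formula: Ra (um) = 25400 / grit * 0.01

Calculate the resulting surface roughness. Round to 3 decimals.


Ra = 25400 / 755 * 0.01
= 0.336 um

0.336


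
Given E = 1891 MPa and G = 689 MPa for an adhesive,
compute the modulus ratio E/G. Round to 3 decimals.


E/G ratio = 1891 / 689 = 2.745

2.745


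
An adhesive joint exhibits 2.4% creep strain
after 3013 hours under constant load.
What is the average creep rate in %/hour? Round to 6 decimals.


Creep rate = strain / time
= 2.4 / 3013
= 0.000797 %/h

0.000797


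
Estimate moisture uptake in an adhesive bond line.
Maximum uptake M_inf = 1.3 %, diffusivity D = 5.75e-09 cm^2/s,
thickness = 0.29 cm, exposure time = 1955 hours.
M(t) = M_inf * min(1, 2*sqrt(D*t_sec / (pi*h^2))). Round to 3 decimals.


Convert time: 1955 h = 7038000 s
ratio = min(1, 2*sqrt(5.75e-09*7038000/(pi*0.29^2)))
= 0.782737
M(t) = 1.3 * 0.782737 = 1.018%

1.018


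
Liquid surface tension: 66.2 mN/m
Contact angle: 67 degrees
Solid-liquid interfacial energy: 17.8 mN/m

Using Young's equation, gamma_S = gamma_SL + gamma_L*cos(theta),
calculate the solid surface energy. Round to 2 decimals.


gamma_S = 17.8 + 66.2 * cos(67)
= 43.67 mN/m

43.67


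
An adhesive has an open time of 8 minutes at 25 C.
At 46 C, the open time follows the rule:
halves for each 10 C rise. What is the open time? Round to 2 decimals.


Factor = 2^((46-25)/10) = 4.2871
Open time = 8 / 4.2871 = 1.87 min

1.87


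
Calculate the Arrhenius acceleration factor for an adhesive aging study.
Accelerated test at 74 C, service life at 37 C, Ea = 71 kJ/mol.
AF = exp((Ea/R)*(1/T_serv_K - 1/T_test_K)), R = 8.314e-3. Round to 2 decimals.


T_test = 347.15 K, T_serv = 310.15 K
Ea/R = 71 / 0.008314 = 8539.81
AF = exp(8539.81 * (1/310.15 - 1/347.15))
= 18.82

18.82


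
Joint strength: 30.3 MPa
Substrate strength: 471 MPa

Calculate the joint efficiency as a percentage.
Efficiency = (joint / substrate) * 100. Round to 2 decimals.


Efficiency = (30.3 / 471) * 100 = 6.43%

6.43


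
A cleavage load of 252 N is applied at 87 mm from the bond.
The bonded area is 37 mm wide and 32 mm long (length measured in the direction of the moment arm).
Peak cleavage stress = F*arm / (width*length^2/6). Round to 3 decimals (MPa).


Moment = 252 * 87 = 21924 N*mm
Section modulus = 37 * 1024 / 6 = 37888 / 6 mm^3
Stress = 21924 / (37888 / 6) = 131544 / 37888
= 3.472 MPa

3.472


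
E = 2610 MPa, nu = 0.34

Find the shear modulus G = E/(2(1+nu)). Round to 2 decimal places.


G = 2610 / (2 * 1.34)
= 973.88 MPa

973.88


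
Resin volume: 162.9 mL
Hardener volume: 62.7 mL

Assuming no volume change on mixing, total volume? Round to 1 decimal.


V_total = 162.9 + 62.7 = 225.6 mL

225.6


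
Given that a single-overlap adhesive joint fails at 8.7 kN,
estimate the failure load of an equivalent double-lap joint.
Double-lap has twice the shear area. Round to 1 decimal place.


Double-lap factor = 2
Expected load = 8.7 * 2 = 17.4 kN

17.4


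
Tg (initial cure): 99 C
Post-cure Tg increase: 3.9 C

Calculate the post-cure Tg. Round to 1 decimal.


Post-cure Tg = 99 + 3.9 = 102.9 C

102.9


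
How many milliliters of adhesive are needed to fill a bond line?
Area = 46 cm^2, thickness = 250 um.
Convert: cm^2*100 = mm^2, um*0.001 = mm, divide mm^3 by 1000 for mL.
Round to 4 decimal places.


= (46 * 100) * (250 * 0.001) / 1000
= 1.1500 mL

1.1500


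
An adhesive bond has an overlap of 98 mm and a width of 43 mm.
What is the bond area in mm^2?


Bond area = overlap * width
= 98 * 43
= 4214 mm^2

4214


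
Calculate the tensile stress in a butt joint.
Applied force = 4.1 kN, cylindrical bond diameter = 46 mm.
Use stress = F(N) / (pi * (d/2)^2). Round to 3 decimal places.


A = pi * 23.0^2 = 1661.9025 mm^2
sigma = 4100.0 / 1661.9025 = 2.467 MPa

2.467


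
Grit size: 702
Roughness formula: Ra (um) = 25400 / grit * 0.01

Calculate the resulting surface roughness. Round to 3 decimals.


Ra = 25400 / 702 * 0.01
= 0.362 um

0.362


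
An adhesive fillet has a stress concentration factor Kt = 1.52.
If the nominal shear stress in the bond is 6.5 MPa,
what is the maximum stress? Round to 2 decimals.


Max stress = 6.5 * 1.52 = 9.88 MPa

9.88


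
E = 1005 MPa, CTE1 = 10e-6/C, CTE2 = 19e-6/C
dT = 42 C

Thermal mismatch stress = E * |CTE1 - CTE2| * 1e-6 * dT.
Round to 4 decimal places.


= 1005 * 9e-6 * 42
= 0.3799 MPa

0.3799


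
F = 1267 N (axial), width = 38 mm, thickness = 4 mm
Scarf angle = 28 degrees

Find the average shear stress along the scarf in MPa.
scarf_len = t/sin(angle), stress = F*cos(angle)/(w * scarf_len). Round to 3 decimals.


scarf_len = 4/sin(28 deg) = 8.5202
cos(28 deg) = 0.882948
stress = 1267*0.882948/(38*8.5202) = 3.455 MPa

3.455


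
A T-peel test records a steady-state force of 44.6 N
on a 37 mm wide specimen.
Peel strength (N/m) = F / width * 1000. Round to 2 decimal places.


Peel strength = 44.6 / 37 * 1000
= 1205.41 N/m

1205.41


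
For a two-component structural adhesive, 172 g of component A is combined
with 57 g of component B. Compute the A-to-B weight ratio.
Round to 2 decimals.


Weight ratio A:B = 172 / 57
= 3.02

3.02


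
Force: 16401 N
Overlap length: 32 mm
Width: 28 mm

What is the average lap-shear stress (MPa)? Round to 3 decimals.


Average shear stress = F / (overlap * width)
= 16401 / (32 * 28)
= 18.305 MPa

18.305


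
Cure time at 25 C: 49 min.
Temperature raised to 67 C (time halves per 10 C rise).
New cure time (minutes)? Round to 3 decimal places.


Acceleration factor = 2^(42/10) = 18.3792
New time = 49 / 18.3792 = 2.666 min

2.666


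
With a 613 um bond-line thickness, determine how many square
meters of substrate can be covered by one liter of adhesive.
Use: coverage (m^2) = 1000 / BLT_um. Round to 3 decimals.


Coverage = 1000 / 613 = 1.631 m^2

1.631


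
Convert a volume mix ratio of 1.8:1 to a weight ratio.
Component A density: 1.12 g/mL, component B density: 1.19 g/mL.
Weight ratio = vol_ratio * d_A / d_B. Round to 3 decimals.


= 1.8 * 1.12 / 1.19 = 1.694

1.694


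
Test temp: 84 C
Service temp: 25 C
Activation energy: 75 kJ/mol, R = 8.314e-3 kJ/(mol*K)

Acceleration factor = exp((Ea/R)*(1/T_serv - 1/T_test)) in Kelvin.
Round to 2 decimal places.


AF = exp((75/0.008314)*(1/298.15 - 1/357.15))
= 148.15

148.15


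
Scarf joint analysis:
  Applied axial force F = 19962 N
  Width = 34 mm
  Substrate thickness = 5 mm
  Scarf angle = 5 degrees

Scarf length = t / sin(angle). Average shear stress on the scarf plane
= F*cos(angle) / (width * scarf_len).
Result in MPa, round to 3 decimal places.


Scarf length = 5 / sin(5 deg) = 57.3686 mm
cos(5 deg) = 0.996195
Shear = 19962 * 0.996195 / (34 * 57.3686)
= 10.195 MPa

10.195


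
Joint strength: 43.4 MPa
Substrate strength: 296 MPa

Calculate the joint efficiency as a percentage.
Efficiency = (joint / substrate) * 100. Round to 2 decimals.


Efficiency = (43.4 / 296) * 100 = 14.66%

14.66


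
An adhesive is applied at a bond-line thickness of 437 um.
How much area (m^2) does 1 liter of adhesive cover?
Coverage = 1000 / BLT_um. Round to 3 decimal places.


Coverage = 1000 / 437 = 2.288 m^2

2.288


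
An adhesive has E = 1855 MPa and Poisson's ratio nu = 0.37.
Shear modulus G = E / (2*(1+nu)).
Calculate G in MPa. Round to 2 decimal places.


G = 1855 / (2*(1+0.37))
= 1855 / 2.74
= 677.01 MPa

677.01


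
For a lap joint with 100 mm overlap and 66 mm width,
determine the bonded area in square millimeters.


Area = 100 * 66 = 6600 mm^2

6600


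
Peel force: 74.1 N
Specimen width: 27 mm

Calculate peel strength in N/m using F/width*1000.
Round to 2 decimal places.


Peel strength = 74.1 / 27 * 1000 = 2744.44 N/m

2744.44


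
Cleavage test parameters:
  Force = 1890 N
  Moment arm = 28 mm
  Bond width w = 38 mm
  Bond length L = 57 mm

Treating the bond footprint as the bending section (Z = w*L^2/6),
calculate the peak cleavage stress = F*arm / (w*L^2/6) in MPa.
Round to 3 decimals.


M = 1890 * 28 = 52920 N*mm
Z = 38 * 57^2 / 6 = 123462 / 6 mm^3
sigma = M / Z = 6 * 52920 / 123462 = 317520 / 123462
= 2.572 MPa

2.572


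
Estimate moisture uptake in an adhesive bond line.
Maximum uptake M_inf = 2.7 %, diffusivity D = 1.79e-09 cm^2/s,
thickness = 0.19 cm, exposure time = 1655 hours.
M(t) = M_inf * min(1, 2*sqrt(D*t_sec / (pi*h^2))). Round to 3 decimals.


Convert time: 1655 h = 5958000 s
ratio = min(1, 2*sqrt(1.79e-09*5958000/(pi*0.19^2)))
= 0.613307
M(t) = 2.7 * 0.613307 = 1.656%

1.656


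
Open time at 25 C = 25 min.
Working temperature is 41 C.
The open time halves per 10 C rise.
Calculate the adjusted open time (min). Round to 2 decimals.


factor = 2^((41 - 25) / 10) = 3.0314
ot = 25 / 3.0314 = 8.25 min

8.25


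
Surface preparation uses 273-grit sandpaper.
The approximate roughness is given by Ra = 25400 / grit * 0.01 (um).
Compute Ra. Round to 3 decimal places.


Ra = 25400 / 273 * 0.01
= 254 / 273
= 0.930 um

0.930


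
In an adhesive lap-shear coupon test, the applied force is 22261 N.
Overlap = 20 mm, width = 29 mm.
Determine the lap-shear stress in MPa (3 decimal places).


stress = F / (overlap * width)
= 22261 / (20 * 29)
= 38.381 MPa

38.381


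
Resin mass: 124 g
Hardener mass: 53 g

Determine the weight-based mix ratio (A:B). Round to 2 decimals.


Ratio = 124 / 53 = 2.34

2.34


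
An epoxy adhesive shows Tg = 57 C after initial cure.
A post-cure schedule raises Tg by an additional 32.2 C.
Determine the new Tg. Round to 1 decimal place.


New Tg = 57 + 32.2
= 89.2 C

89.2


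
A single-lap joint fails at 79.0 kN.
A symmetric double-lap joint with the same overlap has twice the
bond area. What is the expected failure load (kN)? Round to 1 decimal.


Double-lap load = 2 * 79.0 = 158.0 kN

158.0


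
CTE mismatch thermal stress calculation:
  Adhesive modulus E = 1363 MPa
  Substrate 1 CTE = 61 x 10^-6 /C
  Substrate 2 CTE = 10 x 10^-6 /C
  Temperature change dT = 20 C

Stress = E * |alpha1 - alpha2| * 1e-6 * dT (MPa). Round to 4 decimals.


delta_alpha = |61 - 10| = 51 x 10^-6/C
Stress = 1363 * 51e-6 * 20
= 1.3903 MPa

1.3903


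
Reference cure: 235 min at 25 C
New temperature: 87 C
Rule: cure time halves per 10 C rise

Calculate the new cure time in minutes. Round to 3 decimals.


factor = 2^((87-25)/10) = 73.5167
t_new = 235 / 73.5167 = 3.197 min

3.197


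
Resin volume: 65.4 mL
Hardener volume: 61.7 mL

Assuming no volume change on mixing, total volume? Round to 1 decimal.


V_total = 65.4 + 61.7 = 127.1 mL

127.1


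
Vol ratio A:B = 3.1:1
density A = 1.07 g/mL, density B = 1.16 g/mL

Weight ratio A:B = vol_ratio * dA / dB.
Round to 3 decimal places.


Weight ratio = 3.1 * 1.07 / 1.16
= 2.859

2.859


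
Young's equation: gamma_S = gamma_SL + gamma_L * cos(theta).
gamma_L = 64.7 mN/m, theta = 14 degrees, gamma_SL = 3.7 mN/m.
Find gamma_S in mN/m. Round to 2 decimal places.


cos(14 deg) = 0.970296
gamma_S = 3.7 + 64.7 * 0.970296
= 66.48 mN/m

66.48


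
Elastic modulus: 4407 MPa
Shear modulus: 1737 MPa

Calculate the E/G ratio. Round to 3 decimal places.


E / G = 4407 / 1737 = 2.537

2.537


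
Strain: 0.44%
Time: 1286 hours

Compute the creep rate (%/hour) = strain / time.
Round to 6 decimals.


Creep rate = 0.44 / 1286
= 0.000342 %/h

0.000342


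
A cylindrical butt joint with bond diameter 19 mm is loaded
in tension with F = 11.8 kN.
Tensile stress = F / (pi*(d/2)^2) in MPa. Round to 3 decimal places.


Area = pi * (19/2)^2 = 283.5287 mm^2
Stress = 11.8*1000 / 283.5287
= 41.618 MPa

41.618


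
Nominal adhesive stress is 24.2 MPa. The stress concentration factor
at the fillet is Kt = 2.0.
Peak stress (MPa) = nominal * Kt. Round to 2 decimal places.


Peak = 24.2 * 2.0 = 48.40 MPa

48.40


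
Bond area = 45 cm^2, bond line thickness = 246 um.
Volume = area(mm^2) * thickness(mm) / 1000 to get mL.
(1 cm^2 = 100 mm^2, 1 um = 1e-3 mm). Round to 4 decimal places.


area_mm2 = 45 * 100 = 4500
blt_mm = 246 * 1e-3 = 0.246
vol_mm3 = 4500 * 0.246 = 1107.0
vol_mL = 1107.0 / 1000 = 1.1070 mL

1.1070


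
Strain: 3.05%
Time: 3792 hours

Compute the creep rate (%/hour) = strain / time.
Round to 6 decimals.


Creep rate = 3.05 / 3792
= 0.000804 %/h

0.000804


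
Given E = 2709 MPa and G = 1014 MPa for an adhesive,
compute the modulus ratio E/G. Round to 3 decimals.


E/G ratio = 2709 / 1014 = 2.672

2.672


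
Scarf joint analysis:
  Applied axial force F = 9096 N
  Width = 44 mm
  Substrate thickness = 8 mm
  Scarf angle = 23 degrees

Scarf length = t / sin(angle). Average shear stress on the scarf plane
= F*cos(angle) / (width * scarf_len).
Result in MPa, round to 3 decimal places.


Scarf length = 8 / sin(23 deg) = 20.4744 mm
cos(23 deg) = 0.920505
Shear = 9096 * 0.920505 / (44 * 20.4744)
= 9.294 MPa

9.294


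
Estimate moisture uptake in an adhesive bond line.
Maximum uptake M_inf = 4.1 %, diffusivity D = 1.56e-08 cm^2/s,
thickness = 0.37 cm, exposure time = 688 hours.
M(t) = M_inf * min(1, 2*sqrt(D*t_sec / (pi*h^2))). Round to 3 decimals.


Convert time: 688 h = 2476800 s
ratio = min(1, 2*sqrt(1.56e-08*2476800/(pi*0.37^2)))
= 0.599461
M(t) = 4.1 * 0.599461 = 2.458%

2.458


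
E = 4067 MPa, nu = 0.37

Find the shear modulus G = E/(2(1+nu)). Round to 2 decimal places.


G = 4067 / (2 * 1.37)
= 1484.31 MPa

1484.31


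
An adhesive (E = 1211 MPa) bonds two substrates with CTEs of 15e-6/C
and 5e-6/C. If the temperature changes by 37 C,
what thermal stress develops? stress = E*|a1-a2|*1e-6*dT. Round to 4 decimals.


Stress = 1211 * |15 - 5| * 1e-6 * 37
= 0.4481 MPa

0.4481


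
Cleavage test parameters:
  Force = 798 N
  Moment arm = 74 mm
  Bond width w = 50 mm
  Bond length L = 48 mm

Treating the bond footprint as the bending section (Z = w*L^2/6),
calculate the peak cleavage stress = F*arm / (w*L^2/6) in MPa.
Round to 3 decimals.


M = 798 * 74 = 59052 N*mm
Z = 50 * 48^2 / 6 = 115200 / 6 mm^3
sigma = M / Z = 6 * 59052 / 115200 = 354312 / 115200
= 3.076 MPa

3.076


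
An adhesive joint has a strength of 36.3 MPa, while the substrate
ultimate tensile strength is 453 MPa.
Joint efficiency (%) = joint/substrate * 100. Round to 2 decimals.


Efficiency = 36.3 / 453 * 100
= 8.01%

8.01


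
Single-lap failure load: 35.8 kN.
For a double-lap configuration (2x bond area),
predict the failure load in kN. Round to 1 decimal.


Failure load = 35.8 * 2 = 71.6 kN

71.6


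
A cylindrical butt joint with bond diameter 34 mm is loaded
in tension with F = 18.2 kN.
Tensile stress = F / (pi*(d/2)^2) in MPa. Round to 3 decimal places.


Area = pi * (34/2)^2 = 907.9203 mm^2
Stress = 18.2*1000 / 907.9203
= 20.046 MPa

20.046


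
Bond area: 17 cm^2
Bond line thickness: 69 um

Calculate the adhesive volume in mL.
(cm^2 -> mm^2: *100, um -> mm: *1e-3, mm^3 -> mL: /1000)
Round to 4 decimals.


V = 17*100 * 69*1e-3 / 1000
= 0.1173 mL

0.1173


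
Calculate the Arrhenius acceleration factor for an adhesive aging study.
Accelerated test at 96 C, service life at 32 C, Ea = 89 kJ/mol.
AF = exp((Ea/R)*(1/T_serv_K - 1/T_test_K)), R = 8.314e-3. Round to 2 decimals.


T_test = 369.15 K, T_serv = 305.15 K
Ea/R = 89 / 0.008314 = 10704.84
AF = exp(10704.84 * (1/305.15 - 1/369.15))
= 437.89

437.89


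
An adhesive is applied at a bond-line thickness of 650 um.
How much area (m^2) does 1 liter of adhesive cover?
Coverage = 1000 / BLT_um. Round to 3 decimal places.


Coverage = 1000 / 650 = 1.538 m^2

1.538


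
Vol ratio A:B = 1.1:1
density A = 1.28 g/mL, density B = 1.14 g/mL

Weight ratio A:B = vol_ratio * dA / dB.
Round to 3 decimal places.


Weight ratio = 1.1 * 1.28 / 1.14
= 1.235

1.235


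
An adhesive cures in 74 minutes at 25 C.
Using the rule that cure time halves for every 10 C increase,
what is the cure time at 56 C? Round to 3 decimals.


Factor = 2^((56 - 25) / 10) = 8.5742
Cure time = 74 / 8.5742
= 8.631 minutes

8.631


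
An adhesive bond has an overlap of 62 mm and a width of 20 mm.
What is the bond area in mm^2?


Bond area = overlap * width
= 62 * 20
= 1240 mm^2

1240


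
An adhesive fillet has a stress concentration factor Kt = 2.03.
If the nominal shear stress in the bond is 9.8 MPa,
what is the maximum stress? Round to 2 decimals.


Max stress = 9.8 * 2.03 = 19.89 MPa

19.89


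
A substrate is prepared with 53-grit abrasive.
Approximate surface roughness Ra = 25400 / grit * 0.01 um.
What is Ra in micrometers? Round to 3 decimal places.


Ra = 25400 / 53 * 0.01 = 4.792 um

4.792


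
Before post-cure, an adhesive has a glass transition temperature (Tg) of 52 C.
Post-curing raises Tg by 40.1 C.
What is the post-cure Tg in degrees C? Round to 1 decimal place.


Tg_post = Tg_base + delta_Tg
= 52 + 40.1
= 92.1 C

92.1


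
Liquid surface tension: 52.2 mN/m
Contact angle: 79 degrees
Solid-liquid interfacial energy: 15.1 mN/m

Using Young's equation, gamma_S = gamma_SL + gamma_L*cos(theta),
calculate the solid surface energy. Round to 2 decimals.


gamma_S = 15.1 + 52.2 * cos(79)
= 25.06 mN/m

25.06


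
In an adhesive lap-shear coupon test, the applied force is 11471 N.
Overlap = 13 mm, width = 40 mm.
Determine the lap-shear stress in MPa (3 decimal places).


stress = F / (overlap * width)
= 11471 / (13 * 40)
= 22.060 MPa

22.060


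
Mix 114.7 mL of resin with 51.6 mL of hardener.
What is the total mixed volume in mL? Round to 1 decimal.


Total = 114.7 + 51.6 = 166.3 mL

166.3


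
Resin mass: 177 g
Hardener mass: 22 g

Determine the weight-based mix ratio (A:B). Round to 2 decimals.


Ratio = 177 / 22 = 8.05

8.05


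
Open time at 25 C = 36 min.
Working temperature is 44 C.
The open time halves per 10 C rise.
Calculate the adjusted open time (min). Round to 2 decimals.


factor = 2^((44 - 25) / 10) = 3.7321
ot = 36 / 3.7321 = 9.65 min

9.65


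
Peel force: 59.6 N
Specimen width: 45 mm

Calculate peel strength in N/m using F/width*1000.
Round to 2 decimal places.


Peel strength = 59.6 / 45 * 1000 = 1324.44 N/m

1324.44


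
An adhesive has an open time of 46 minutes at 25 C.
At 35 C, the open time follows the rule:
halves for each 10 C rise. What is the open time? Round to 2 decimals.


Factor = 2^((35-25)/10) = 2.0000
Open time = 46 / 2.0000 = 23.00 min

23.00


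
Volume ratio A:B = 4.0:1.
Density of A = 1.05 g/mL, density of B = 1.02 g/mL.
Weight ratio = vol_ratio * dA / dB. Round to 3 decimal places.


Wt ratio = 4.0 * 1.05 / 1.02
= 4.118

4.118


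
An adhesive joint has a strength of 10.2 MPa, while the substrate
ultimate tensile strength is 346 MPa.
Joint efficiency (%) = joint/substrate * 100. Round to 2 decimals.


Efficiency = 10.2 / 346 * 100
= 2.95%

2.95


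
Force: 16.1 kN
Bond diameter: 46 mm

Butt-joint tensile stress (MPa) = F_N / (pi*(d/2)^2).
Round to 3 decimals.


F_N = 16.1 * 1000 = 16100.0 N
A = pi*(23.0)^2 = 1661.9025 mm^2
stress = 16100.0 / 1661.9025 = 9.688 MPa

9.688


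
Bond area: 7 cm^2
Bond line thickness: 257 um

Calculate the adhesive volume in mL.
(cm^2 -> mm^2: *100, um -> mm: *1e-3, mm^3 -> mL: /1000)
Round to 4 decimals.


V = 7*100 * 257*1e-3 / 1000
= 0.1799 mL

0.1799


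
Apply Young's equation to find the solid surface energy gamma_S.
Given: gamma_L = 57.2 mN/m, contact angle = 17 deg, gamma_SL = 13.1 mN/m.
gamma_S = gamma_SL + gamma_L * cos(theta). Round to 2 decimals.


theta_rad = 17 * pi/180 = 0.296706
gamma_S = 13.1 + 57.2 * cos(0.296706)
= 67.80 mN/m

67.80


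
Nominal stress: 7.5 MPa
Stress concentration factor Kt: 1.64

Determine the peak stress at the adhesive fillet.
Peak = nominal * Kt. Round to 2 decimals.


Peak stress = 7.5 * 1.64
= 12.30 MPa

12.30


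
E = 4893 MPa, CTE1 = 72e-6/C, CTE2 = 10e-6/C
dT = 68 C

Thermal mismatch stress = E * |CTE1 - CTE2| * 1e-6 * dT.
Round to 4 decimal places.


= 4893 * 62e-6 * 68
= 20.6289 MPa

20.6289


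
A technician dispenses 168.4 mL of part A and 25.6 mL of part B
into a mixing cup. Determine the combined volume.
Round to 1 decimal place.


Combined volume = 168.4 + 25.6
= 194.0 mL

194.0


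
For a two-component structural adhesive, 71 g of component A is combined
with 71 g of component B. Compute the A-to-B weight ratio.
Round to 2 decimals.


Weight ratio A:B = 71 / 71
= 1.00

1.00


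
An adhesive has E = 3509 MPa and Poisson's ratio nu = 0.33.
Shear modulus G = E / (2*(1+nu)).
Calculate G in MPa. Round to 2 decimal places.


G = 3509 / (2*(1+0.33))
= 3509 / 2.66
= 1319.17 MPa

1319.17


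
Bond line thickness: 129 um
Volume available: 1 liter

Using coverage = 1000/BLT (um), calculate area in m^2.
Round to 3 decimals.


1 L = 1e6 mm^3, thickness = 129 um = 0.129 mm
Area = 1e6 / 0.129 mm^2 = (1e6 / 0.129) / 1e6 m^2 = 1000 / 129 m^2
= 7.752 m^2

7.752


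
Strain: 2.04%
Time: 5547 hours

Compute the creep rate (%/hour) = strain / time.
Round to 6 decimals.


Creep rate = 2.04 / 5547
= 0.000368 %/h

0.000368


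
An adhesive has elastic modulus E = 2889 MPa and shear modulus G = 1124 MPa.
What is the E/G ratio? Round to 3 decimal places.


E/G = 2889 / 1124 = 2.570

2.570


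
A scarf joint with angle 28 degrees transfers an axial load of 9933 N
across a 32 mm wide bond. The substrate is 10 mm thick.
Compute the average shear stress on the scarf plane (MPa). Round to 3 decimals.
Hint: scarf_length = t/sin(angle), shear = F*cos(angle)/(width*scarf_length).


scarf_length = 10 / sin(28 deg) = 21.3005 mm
cos(28 deg) = 0.882948
shear stress = 9933 * 0.882948 / (32 * 21.3005)
= 12.867 MPa

12.867


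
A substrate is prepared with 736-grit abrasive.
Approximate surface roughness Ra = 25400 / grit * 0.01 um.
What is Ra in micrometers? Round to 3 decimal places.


Ra = 25400 / 736 * 0.01 = 0.345 um

0.345


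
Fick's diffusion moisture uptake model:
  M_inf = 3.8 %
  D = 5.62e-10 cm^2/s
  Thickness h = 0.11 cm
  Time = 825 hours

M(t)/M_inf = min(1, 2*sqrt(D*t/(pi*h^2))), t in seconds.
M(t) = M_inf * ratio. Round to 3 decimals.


t_sec = 825 * 3600 = 2970000
ratio = 2*sqrt(5.62e-10*2970000/(pi*0.11^2))
= min(1, 0.419091)
= 0.419091
M(t) = 3.8 * 0.419091 = 1.593 %

1.593


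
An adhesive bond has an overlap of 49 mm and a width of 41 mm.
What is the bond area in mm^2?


Bond area = overlap * width
= 49 * 41
= 2009 mm^2

2009


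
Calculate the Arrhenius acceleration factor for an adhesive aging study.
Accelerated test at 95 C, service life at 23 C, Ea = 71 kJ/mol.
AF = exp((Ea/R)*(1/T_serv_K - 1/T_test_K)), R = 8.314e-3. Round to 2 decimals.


T_test = 368.15 K, T_serv = 296.15 K
Ea/R = 71 / 0.008314 = 8539.81
AF = exp(8539.81 * (1/296.15 - 1/368.15))
= 281.34

281.34


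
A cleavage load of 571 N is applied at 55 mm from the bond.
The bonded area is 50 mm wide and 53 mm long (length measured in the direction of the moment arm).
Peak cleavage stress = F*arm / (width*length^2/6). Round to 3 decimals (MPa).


Moment = 571 * 55 = 31405 N*mm
Section modulus = 50 * 2809 / 6 = 140450 / 6 mm^3
Stress = 31405 / (140450 / 6) = 188430 / 140450
= 1.342 MPa

1.342


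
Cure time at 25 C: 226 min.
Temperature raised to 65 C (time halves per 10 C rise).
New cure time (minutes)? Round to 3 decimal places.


Acceleration factor = 2^(40/10) = 16.0000
New time = 226 / 16.0000 = 14.125 min

14.125


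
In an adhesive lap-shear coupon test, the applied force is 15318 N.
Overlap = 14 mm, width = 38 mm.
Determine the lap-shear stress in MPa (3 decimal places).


stress = F / (overlap * width)
= 15318 / (14 * 38)
= 28.793 MPa

28.793


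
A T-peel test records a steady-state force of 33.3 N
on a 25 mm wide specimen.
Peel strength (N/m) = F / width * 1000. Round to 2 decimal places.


Peel strength = 33.3 / 25 * 1000
= 1332.00 N/m

1332.00


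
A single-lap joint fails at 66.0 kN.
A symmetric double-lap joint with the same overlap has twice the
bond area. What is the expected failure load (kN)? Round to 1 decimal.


Double-lap load = 2 * 66.0 = 132.0 kN

132.0


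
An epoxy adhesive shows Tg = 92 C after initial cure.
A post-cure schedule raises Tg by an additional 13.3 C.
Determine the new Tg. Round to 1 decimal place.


New Tg = 92 + 13.3
= 105.3 C

105.3


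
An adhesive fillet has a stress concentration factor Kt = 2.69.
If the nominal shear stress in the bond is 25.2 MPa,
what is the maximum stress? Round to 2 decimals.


Max stress = 25.2 * 2.69 = 67.79 MPa

67.79


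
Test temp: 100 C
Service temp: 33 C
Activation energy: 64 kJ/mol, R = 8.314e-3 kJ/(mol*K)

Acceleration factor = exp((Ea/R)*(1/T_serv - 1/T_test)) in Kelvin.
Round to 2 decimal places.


AF = exp((64/0.008314)*(1/306.15 - 1/373.15))
= 91.35

91.35


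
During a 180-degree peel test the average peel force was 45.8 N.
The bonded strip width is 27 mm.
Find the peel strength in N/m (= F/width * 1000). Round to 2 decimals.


Peel strength = F/width * 1000
= 45.8 / 27 * 1000
= 1696.30 N/m

1696.30


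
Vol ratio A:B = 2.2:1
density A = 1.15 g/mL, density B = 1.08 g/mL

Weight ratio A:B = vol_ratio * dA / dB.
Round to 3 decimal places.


Weight ratio = 2.2 * 1.15 / 1.08
= 2.343

2.343


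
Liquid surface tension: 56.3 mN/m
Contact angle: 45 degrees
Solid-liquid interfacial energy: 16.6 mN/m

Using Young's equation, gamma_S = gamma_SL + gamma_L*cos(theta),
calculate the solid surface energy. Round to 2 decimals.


gamma_S = 16.6 + 56.3 * cos(45)
= 56.41 mN/m

56.41


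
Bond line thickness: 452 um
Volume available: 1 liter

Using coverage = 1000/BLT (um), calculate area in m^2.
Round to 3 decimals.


1 L = 1e6 mm^3, thickness = 452 um = 0.452 mm
Area = 1e6 / 0.452 mm^2 = (1e6 / 0.452) / 1e6 m^2 = 1000 / 452 m^2
= 2.212 m^2

2.212


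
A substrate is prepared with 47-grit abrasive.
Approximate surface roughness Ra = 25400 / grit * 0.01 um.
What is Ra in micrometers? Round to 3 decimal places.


Ra = 25400 / 47 * 0.01 = 5.404 um

5.404


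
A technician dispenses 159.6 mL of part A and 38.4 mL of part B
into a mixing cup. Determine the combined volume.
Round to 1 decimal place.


Combined volume = 159.6 + 38.4
= 198.0 mL

198.0


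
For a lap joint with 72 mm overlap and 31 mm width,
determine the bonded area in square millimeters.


Area = 72 * 31 = 2232 mm^2

2232


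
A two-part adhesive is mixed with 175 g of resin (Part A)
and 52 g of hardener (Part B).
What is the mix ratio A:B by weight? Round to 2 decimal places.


Mix ratio = mass_A / mass_B
= 175 / 52
= 3.37

3.37


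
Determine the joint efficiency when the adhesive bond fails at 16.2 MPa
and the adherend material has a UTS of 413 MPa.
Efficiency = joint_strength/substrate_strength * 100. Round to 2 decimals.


Joint efficiency = 16.2 / 413 * 100
= 3.92%

3.92


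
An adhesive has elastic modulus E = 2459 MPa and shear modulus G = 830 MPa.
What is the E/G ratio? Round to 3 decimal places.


E/G = 2459 / 830 = 2.963

2.963


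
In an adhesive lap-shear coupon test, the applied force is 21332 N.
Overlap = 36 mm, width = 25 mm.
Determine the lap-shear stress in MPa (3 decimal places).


stress = F / (overlap * width)
= 21332 / (36 * 25)
= 23.702 MPa

23.702


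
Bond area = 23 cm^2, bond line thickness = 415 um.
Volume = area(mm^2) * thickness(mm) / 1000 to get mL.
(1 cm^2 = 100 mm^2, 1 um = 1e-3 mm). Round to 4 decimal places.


area_mm2 = 23 * 100 = 2300
blt_mm = 415 * 1e-3 = 0.415
vol_mm3 = 2300 * 0.415 = 954.5
vol_mL = 954.5 / 1000 = 0.9545 mL

0.9545


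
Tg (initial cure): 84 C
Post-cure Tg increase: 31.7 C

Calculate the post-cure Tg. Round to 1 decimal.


Post-cure Tg = 84 + 31.7 = 115.7 C

115.7


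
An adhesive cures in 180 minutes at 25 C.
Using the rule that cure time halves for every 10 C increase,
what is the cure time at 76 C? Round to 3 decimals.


Factor = 2^((76 - 25) / 10) = 34.2968
Cure time = 180 / 34.2968
= 5.248 minutes

5.248


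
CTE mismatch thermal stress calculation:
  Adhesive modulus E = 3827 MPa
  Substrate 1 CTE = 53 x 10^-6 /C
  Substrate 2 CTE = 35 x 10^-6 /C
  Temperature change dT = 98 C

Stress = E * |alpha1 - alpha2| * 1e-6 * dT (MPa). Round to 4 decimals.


delta_alpha = |53 - 35| = 18 x 10^-6/C
Stress = 3827 * 18e-6 * 98
= 6.7508 MPa

6.7508


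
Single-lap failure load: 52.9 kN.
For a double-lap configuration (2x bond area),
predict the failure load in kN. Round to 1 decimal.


Failure load = 52.9 * 2 = 105.8 kN

105.8


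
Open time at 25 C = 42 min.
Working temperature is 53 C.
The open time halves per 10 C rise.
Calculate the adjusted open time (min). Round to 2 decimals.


factor = 2^((53 - 25) / 10) = 6.9644
ot = 42 / 6.9644 = 6.03 min

6.03


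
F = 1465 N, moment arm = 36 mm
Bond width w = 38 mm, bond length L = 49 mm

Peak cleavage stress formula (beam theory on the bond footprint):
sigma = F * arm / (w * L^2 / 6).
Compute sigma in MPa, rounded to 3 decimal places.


sigma = (1465 * 36) / (38 * 2401 / 6)
= 52740 * 6 / 91238
= 316440 / 91238
= 3.468 MPa

3.468


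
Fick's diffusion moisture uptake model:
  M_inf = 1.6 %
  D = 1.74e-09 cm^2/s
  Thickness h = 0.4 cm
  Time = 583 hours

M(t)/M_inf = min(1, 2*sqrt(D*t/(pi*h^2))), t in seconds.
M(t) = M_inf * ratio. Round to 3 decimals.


t_sec = 583 * 3600 = 2098800
ratio = 2*sqrt(1.74e-09*2098800/(pi*0.4^2))
= min(1, 0.170473)
= 0.170473
M(t) = 1.6 * 0.170473 = 0.273 %

0.273


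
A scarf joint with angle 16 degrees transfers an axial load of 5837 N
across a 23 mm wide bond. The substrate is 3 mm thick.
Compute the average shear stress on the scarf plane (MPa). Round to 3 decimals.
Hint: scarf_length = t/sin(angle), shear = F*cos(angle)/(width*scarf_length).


scarf_length = 3 / sin(16 deg) = 10.8839 mm
cos(16 deg) = 0.961262
shear stress = 5837 * 0.961262 / (23 * 10.8839)
= 22.414 MPa

22.414


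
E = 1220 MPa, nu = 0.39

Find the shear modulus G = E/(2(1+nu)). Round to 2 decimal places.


G = 1220 / (2 * 1.39)
= 438.85 MPa

438.85


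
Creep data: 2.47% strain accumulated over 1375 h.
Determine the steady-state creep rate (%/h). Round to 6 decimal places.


Rate = 2.47 / 1375 = 0.001796 %/h

0.001796


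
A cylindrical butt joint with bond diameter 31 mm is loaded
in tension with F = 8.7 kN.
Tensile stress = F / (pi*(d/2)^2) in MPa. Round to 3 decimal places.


Area = pi * (31/2)^2 = 754.7676 mm^2
Stress = 8.7*1000 / 754.7676
= 11.527 MPa

11.527


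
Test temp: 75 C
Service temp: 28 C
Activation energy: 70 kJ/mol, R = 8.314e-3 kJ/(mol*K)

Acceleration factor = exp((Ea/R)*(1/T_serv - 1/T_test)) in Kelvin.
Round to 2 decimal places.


AF = exp((70/0.008314)*(1/301.15 - 1/348.15))
= 43.57

43.57


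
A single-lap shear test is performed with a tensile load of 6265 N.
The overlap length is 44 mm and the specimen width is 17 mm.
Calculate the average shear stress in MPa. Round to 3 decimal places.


Shear stress = F / (overlap * width)
= 6265 / (44 * 17)
= 6265 / 748
= 8.376 MPa

8.376


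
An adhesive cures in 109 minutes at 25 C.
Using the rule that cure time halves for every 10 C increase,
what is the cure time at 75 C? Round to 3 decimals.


Factor = 2^((75 - 25) / 10) = 32.0000
Cure time = 109 / 32.0000
= 3.406 minutes

3.406


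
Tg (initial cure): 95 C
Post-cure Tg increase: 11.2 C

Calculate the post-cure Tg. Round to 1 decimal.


Post-cure Tg = 95 + 11.2 = 106.2 C

106.2
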